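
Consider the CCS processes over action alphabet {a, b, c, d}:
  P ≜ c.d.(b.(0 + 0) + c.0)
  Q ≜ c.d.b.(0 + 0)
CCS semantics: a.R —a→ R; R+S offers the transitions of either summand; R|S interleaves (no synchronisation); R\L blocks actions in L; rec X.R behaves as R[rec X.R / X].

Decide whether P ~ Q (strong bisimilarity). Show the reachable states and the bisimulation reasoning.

not bisimilar

P's transition system — 5 states:
  m0 = c.d.(b.(0 + 0) + c.0) has moves -c-> m1
  m1 = d.(b.(0 + 0) + c.0) has moves -d-> m2
  m2 = b.(0 + 0) + c.0 has moves -b-> m3, -c-> m4
  m3 = 0 + 0 has moves (no moves)
  m4 = 0 has moves (no moves)
Q's transition system — 4 states:
  n0 = c.d.b.(0 + 0) has moves -c-> n1
  n1 = d.b.(0 + 0) has moves -d-> n2
  n2 = b.(0 + 0) has moves -b-> n3
  n3 = 0 + 0 has moves (no moves)
Bisimilarity quotient blocks:
  B0 = {m0}
  B1 = {m1}
  B2 = {m2}
  B3 = {m3, m4, n3}
  B4 = {n0}
  B5 = {n1}
  B6 = {n2}
m0 ∈ B0, n0 ∈ B4 → different blocks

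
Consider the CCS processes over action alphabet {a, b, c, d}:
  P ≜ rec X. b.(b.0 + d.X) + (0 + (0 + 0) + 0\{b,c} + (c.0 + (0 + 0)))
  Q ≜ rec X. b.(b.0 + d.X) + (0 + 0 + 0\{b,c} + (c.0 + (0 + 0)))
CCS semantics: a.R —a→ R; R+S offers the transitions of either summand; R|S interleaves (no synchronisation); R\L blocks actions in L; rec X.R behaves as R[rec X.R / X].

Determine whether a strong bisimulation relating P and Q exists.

LTS(P): 3 reachable states
  u0 = rec X. b.(b.0 + d.X) + (0 + (0 + 0) + 0\{b,c} + (c.0 + (0 + 0))) ⊢ =b=> u1, =c=> u2
  u1 = b.0 + d.(rec X. b.(b.0 + d.X) + (0 + (0 + 0) + 0\{b,c} + (c.0 + (0 + 0)))) ⊢ =b=> u2, =d=> u0
  u2 = 0 ⊢ deadlocked
LTS(Q): 3 reachable states
  v0 = rec X. b.(b.0 + d.X) + (0 + 0 + 0\{b,c} + (c.0 + (0 + 0))) ⊢ =b=> v1, =c=> v2
  v1 = b.0 + d.(rec X. b.(b.0 + d.X) + (0 + 0 + 0\{b,c} + (c.0 + (0 + 0)))) ⊢ =b=> v2, =d=> v0
  v2 = 0 ⊢ deadlocked
Bisimilarity quotient blocks:
  B0 = {u0, v0}
  B1 = {u1, v1}
  B2 = {u2, v2}
u0 ∈ B0, v0 ∈ B0 → same block

bisimilar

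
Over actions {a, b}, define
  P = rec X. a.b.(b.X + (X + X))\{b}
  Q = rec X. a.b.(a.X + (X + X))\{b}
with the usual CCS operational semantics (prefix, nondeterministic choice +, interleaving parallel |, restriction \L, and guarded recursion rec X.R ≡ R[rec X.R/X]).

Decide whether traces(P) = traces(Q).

NO — witness ⟨abaa⟩

LTS(P): 4 reachable states
  m0 = rec X. a.b.(b.X + (X + X))\{b} :: ··a··> m1
  m1 = b.(b.(rec X. a.b.(b.X + (X + X))\{b}) + ((rec X. a.b.(b.X + (X + X))\{b}) + (rec X. a.b.(b.X + (X + X))\{b})))\{b} :: ··b··> m2
  m2 = (b.(rec X. a.b.(b.X + (X + X))\{b}) + ((rec X. a.b.(b.X + (X + X))\{b}) + (rec X. a.b.(b.X + (X + X))\{b})))\{b} :: ··a··> m3
  m3 = (b.(b.(rec X. a.b.(b.X + (X + X))\{b}) + ((rec X. a.b.(b.X + (X + X))\{b}) + (rec X. a.b.(b.X + (X + X))\{b})))\{b})\{b} :: stopped
LTS(Q): 5 reachable states
  n0 = rec X. a.b.(a.X + (X + X))\{b} :: ··a··> n1
  n1 = b.(a.(rec X. a.b.(a.X + (X + X))\{b}) + ((rec X. a.b.(a.X + (X + X))\{b}) + (rec X. a.b.(a.X + (X + X))\{b})))\{b} :: ··b··> n2
  n2 = (a.(rec X. a.b.(a.X + (X + X))\{b}) + ((rec X. a.b.(a.X + (X + X))\{b}) + (rec X. a.b.(a.X + (X + X))\{b})))\{b} :: ··a··> n3, ··a··> n4
  n3 = (b.(a.(rec X. a.b.(a.X + (X + X))\{b}) + ((rec X. a.b.(a.X + (X + X))\{b}) + (rec X. a.b.(a.X + (X + X))\{b})))\{b})\{b} :: stopped
  n4 = (rec X. a.b.(a.X + (X + X))\{b})\{b} :: ··a··> n3
Trace ⟨abaa⟩ through Q, begin at {n0}:
  after a @ step 1: {n1}
  after b @ step 2: {n2}
  after a @ step 3: {n3, n4}
  after a @ step 4: {n3}
  Q completes σ.
Trace ⟨abaa⟩ through P, begin at {m0}:
  after a @ step 1: {m1}
  after b @ step 2: {m2}
  after a @ step 3: {m3}
  after a @ step 4: ∅ (P stuck)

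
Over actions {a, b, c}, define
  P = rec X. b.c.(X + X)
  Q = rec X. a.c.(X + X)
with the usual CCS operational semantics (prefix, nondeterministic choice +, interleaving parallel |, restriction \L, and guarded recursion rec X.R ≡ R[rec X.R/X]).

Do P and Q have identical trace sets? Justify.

NO — witness ⟨b⟩

Reachable graph of P (3 states):
  m0 = rec X. b.c.(X + X) | --b--▸ m1
  m1 = c.((rec X. b.c.(X + X)) + (rec X. b.c.(X + X))) | --c--▸ m2
  m2 = (rec X. b.c.(X + X)) + (rec X. b.c.(X + X)) | --b--▸ m1
Reachable graph of Q (3 states):
  n0 = rec X. a.c.(X + X) | --a--▸ n1
  n1 = c.((rec X. a.c.(X + X)) + (rec X. a.c.(X + X))) | --c--▸ n2
  n2 = (rec X. a.c.(X + X)) + (rec X. a.c.(X + X)) | --a--▸ n1
Trace ⟨b⟩ through P, begin at {m0}:
  after b @ step 1: {m1}
  — P admits the full trace.
Trace ⟨b⟩ through Q, begin at {n0}:
  after b @ step 1: ∅ (Q stuck)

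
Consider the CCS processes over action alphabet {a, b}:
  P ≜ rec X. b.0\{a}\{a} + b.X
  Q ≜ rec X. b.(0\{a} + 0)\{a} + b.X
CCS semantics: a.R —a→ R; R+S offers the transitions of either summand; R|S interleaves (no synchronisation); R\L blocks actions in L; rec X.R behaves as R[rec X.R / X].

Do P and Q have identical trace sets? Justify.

LTS(P): 2 reachable states
  p0 = rec X. b.0\{a}\{a} + b.X → --b--▸ p0, --b--▸ p1
  p1 = 0\{a}\{a} → ·
LTS(Q): 2 reachable states
  q0 = rec X. b.(0\{a} + 0)\{a} + b.X → --b--▸ q0, --b--▸ q1
  q1 = (0\{a} + 0)\{a} → ·
Partition-refinement fixed point:
  B0 = {p0, q0}
  B1 = {p1, q1}
p0 ∈ B0, q0 ∈ B0 → same block
Bisimilar ⇒ trace-equivalent.

trace-equivalent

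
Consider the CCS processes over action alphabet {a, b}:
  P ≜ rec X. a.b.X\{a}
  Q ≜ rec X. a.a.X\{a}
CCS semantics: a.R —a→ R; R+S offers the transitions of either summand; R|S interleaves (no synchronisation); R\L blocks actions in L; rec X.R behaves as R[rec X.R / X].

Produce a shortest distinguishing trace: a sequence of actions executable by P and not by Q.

ab

P's transition system — 3 states:
  m0 = rec X. a.b.X\{a} | -a-> m1
  m1 = b.(rec X. a.b.X\{a})\{a} | -b-> m2
  m2 = (rec X. a.b.X\{a})\{a} | stopped
Q's transition system — 3 states:
  n0 = rec X. a.a.X\{a} | -a-> n1
  n1 = a.(rec X. a.a.X\{a})\{a} | -a-> n2
  n2 = (rec X. a.a.X\{a})\{a} | stopped
Executing ab from P (initial set {m0}):
  step 1 (a): {m1}
  step 2 (b): {m2}
  P completes σ.
Executing ab from Q (initial set {n0}):
  step 1 (a): {n1}
  step 2 (b): no successor for Q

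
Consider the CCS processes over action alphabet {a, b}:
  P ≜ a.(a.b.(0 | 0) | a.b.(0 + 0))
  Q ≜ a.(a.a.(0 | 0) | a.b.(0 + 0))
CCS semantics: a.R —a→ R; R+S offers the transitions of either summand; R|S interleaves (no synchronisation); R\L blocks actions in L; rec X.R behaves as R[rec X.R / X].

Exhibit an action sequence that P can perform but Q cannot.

aaabb

P's transition system — 10 states:
  m0 = a.(a.b.(0 | 0) | a.b.(0 + 0)) ⊢ =a=> m1
  m1 = a.b.(0 | 0) | a.b.(0 + 0) ⊢ =a=> m2, =a=> m3
  m2 = a.b.(0 | 0) | b.(0 + 0) ⊢ =a=> m4, =b=> m5
  m3 = b.(0 | 0) | a.b.(0 + 0) ⊢ =a=> m4, =b=> m6
  m4 = b.(0 | 0) | b.(0 + 0) ⊢ =b=> m7, =b=> m8
  m5 = a.b.(0 | 0) | (0 + 0) ⊢ =a=> m8
  m6 = 0 | 0 | a.b.(0 + 0) ⊢ =a=> m7
  m7 = 0 | 0 | b.(0 + 0) ⊢ =b=> m9
  m8 = b.(0 | 0) | (0 + 0) ⊢ =b=> m9
  m9 = 0 | 0 | (0 + 0) ⊢ (no moves)
Q's transition system — 10 states:
  n0 = a.(a.a.(0 | 0) | a.b.(0 + 0)) ⊢ =a=> n1
  n1 = a.a.(0 | 0) | a.b.(0 + 0) ⊢ =a=> n2, =a=> n3
  n2 = a.(0 | 0) | a.b.(0 + 0) ⊢ =a=> n4, =a=> n5
  n3 = a.a.(0 | 0) | b.(0 + 0) ⊢ =a=> n5, =b=> n6
  n4 = 0 | 0 | a.b.(0 + 0) ⊢ =a=> n7
  n5 = a.(0 | 0) | b.(0 + 0) ⊢ =a=> n7, =b=> n8
  n6 = a.a.(0 | 0) | (0 + 0) ⊢ =a=> n8
  n7 = 0 | 0 | b.(0 + 0) ⊢ =b=> n9
  n8 = a.(0 | 0) | (0 + 0) ⊢ =a=> n9
  n9 = 0 | 0 | (0 + 0) ⊢ (no moves)
Executing aaabb from P (initial set {m0}):
  step 1 (a): {m1}
  step 2 (a): {m2, m3}
  step 3 (a): {m4}
  step 4 (b): {m7, m8}
  step 5 (b): {m9}
  ✓ P
Executing aaabb from Q (initial set {n0}):
  step 1 (a): {n1}
  step 2 (a): {n2, n3}
  step 3 (a): {n4, n5}
  step 4 (b): {n8}
  step 5 (b): no successor for Q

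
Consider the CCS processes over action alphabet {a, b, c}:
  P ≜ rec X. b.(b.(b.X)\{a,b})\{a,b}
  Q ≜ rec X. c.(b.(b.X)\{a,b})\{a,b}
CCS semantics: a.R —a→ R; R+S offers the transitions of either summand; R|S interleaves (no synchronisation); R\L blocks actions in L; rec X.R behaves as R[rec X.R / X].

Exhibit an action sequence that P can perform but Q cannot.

Reachable graph of P (2 states):
  m0 = rec X. b.(b.(b.X)\{a,b})\{a,b} has moves ··b··> m1
  m1 = (b.(b.(rec X. b.(b.(b.X)\{a,b})\{a,b}))\{a,b})\{a,b} has moves ·
Reachable graph of Q (2 states):
  n0 = rec X. c.(b.(b.X)\{a,b})\{a,b} has moves ··c··> n1
  n1 = (b.(b.(rec X. c.(b.(b.X)\{a,b})\{a,b}))\{a,b})\{a,b} has moves ·
Trace ⟨b⟩ through P, begin at {m0}:
  after b @ step 1: {m1}
  — P admits the full trace.
Trace ⟨b⟩ through Q, begin at {n0}:
  after b @ step 1: ∅  — Q cannot continue

b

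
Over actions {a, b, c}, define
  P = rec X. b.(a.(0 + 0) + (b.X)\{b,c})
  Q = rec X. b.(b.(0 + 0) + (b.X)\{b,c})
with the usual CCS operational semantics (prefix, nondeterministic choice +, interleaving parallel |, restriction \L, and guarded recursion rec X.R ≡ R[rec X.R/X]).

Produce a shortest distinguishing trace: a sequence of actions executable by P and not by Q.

LTS(P): 3 reachable states
  m0 = rec X. b.(a.(0 + 0) + (b.X)\{b,c}) has moves --b--▸ m1
  m1 = a.(0 + 0) + (b.(rec X. b.(a.(0 + 0) + (b.X)\{b,c})))\{b,c} has moves --a--▸ m2
  m2 = 0 + 0 has moves deadlocked
LTS(Q): 3 reachable states
  n0 = rec X. b.(b.(0 + 0) + (b.X)\{b,c}) has moves --b--▸ n1
  n1 = b.(0 + 0) + (b.(rec X. b.(b.(0 + 0) + (b.X)\{b,c})))\{b,c} has moves --b--▸ n2
  n2 = 0 + 0 has moves deadlocked
Run σ = ⟨ba⟩ on P: start {m0}
  after b @ step 1: {m1}
  after a @ step 2: {m2}
  P completes σ.
Run σ = ⟨ba⟩ on Q: start {n0}
  after b @ step 1: {n1}
  after a @ step 2: no successor for Q

ba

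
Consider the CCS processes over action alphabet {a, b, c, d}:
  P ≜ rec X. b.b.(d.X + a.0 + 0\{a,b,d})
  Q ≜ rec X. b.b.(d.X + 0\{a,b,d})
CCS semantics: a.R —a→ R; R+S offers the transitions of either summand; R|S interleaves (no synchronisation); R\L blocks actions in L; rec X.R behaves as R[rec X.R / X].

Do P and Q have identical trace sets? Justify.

LTS(P): 4 reachable states
  s0 = rec X. b.b.(d.X + a.0 + 0\{a,b,d}) :: -b-> s1
  s1 = b.(d.(rec X. b.b.(d.X + a.0 + 0\{a,b,d})) + a.0 + 0\{a,b,d}) :: -b-> s2
  s2 = d.(rec X. b.b.(d.X + a.0 + 0\{a,b,d})) + a.0 + 0\{a,b,d} :: -a-> s3, -d-> s0
  s3 = 0 :: ∅
LTS(Q): 3 reachable states
  t0 = rec X. b.b.(d.X + 0\{a,b,d}) :: -b-> t1
  t1 = b.(d.(rec X. b.b.(d.X + 0\{a,b,d})) + 0\{a,b,d}) :: -b-> t2
  t2 = d.(rec X. b.b.(d.X + 0\{a,b,d})) + 0\{a,b,d} :: -d-> t0
Run σ = ⟨bba⟩ on P: start {s0}
  [1] b ⇒ {s1}
  [2] b ⇒ {s2}
  [3] a ⇒ {s3}
  — P admits the full trace.
Run σ = ⟨bba⟩ on Q: start {t0}
  [1] b ⇒ {t1}
  [2] b ⇒ {t2}
  [3] a ⇒ ∅ (Q stuck)

traces(P) ≠ traces(Q) — witness ⟨bba⟩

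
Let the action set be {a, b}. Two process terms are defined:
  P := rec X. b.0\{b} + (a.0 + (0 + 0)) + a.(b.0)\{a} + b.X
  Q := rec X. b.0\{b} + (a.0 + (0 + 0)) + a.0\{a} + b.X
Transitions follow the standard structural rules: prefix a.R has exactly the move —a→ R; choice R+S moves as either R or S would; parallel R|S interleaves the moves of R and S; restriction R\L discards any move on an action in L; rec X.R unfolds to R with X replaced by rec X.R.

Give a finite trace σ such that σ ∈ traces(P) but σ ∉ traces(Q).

ab

LTS(P): 5 reachable states
  s0 = rec X. b.0\{b} + (a.0 + (0 + 0)) + a.(b.0)\{a} + b.X ⊢ =a=> s1, =a=> s2, =b=> s0, =b=> s3
  s1 = (b.0)\{a} ⊢ =b=> s4
  s2 = 0 ⊢ deadlocked
  s3 = 0\{b} ⊢ deadlocked
  s4 = 0\{a} ⊢ deadlocked
LTS(Q): 4 reachable states
  t0 = rec X. b.0\{b} + (a.0 + (0 + 0)) + a.0\{a} + b.X ⊢ =a=> t1, =a=> t2, =b=> t0, =b=> t3
  t1 = 0 ⊢ deadlocked
  t2 = 0\{a} ⊢ deadlocked
  t3 = 0\{b} ⊢ deadlocked
Executing ab from P (initial set {s0}):
  step 1 (a): {s1, s2}
  step 2 (b): {s4}
  P completes σ.
Executing ab from Q (initial set {t0}):
  step 1 (a): {t1, t2}
  step 2 (b): ∅  — Q cannot continue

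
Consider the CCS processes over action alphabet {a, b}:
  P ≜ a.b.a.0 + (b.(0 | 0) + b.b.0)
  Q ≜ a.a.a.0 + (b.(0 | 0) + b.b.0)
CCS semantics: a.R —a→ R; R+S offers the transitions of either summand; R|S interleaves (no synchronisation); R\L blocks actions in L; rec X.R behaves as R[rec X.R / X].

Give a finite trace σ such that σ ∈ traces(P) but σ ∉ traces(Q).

ab

LTS(P): 6 reachable states
  s0 = a.b.a.0 + (b.(0 | 0) + b.b.0) → =a=> s1, =b=> s2, =b=> s3
  s1 = b.a.0 → =b=> s4
  s2 = 0 | 0 → deadlocked
  s3 = b.0 → =b=> s5
  s4 = a.0 → =a=> s5
  s5 = 0 → deadlocked
LTS(Q): 6 reachable states
  t0 = a.a.a.0 + (b.(0 | 0) + b.b.0) → =a=> t1, =b=> t2, =b=> t3
  t1 = a.a.0 → =a=> t4
  t2 = 0 | 0 → deadlocked
  t3 = b.0 → =b=> t5
  t4 = a.0 → =a=> t5
  t5 = 0 → deadlocked
Run σ = ⟨ab⟩ on P: start {s0}
  after a @ step 1: {s1}
  after b @ step 2: {s4}
  — P admits the full trace.
Run σ = ⟨ab⟩ on Q: start {t0}
  after a @ step 1: {t1}
  after b @ step 2: ∅ (Q stuck)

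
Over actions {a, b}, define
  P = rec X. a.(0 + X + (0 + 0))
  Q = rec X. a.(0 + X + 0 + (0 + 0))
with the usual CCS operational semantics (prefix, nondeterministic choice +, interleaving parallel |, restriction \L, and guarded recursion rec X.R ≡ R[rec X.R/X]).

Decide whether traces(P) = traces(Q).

traces(P) = traces(Q)

P's transition system — 2 states:
  u0 = rec X. a.(0 + X + (0 + 0)) has moves -a-> u1
  u1 = 0 + (rec X. a.(0 + X + (0 + 0))) + (0 + 0) has moves -a-> u1
Q's transition system — 2 states:
  v0 = rec X. a.(0 + X + 0 + (0 + 0)) has moves -a-> v1
  v1 = 0 + (rec X. a.(0 + X + 0 + (0 + 0))) + 0 + (0 + 0) has moves -a-> v1
Partition-refinement fixed point:
  B0 = {u0, u1, v0, v1}
u0 ∈ B0, v0 ∈ B0 → same block
Bisimilar ⇒ trace-equivalent.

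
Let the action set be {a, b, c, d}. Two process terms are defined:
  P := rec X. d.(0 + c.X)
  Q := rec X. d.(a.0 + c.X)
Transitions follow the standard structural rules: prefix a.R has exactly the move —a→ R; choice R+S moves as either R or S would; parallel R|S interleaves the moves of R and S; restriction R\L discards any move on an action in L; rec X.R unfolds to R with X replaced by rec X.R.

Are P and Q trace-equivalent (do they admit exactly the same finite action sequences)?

LTS(P): 2 reachable states
  p0 = rec X. d.(0 + c.X) has moves -d-> p1
  p1 = 0 + c.(rec X. d.(0 + c.X)) has moves -c-> p0
LTS(Q): 3 reachable states
  q0 = rec X. d.(a.0 + c.X) has moves -d-> q1
  q1 = a.0 + c.(rec X. d.(a.0 + c.X)) has moves -a-> q2, -c-> q0
  q2 = 0 has moves deadlocked
Trace ⟨da⟩ through Q, begin at {q0}:
  after d @ step 1: {q1}
  after a @ step 2: {q2}
  — Q admits the full trace.
Trace ⟨da⟩ through P, begin at {p0}:
  after d @ step 1: {p1}
  after a @ step 2: ∅  — P cannot continue

trace-distinct — witness ⟨da⟩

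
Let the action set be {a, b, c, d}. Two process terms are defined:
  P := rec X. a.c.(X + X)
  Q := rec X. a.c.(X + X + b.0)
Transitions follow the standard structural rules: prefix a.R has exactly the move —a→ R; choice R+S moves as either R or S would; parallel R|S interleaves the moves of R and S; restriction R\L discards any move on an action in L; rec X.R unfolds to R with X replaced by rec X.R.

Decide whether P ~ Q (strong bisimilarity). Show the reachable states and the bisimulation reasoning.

NO

Reachable graph of P (3 states):
  s0 = rec X. a.c.(X + X) → =a=> s1
  s1 = c.((rec X. a.c.(X + X)) + (rec X. a.c.(X + X))) → =c=> s2
  s2 = (rec X. a.c.(X + X)) + (rec X. a.c.(X + X)) → =a=> s1
Reachable graph of Q (4 states):
  t0 = rec X. a.c.(X + X + b.0) → =a=> t1
  t1 = c.((rec X. a.c.(X + X + b.0)) + (rec X. a.c.(X + X + b.0)) + b.0) → =c=> t2
  t2 = (rec X. a.c.(X + X + b.0)) + (rec X. a.c.(X + X + b.0)) + b.0 → =a=> t1, =b=> t3
  t3 = 0 → ·
Coarsest stable partition (strong bisimilarity classes):
  B0 = {s0, s2}
  B1 = {s1}
  B2 = {t0}
  B3 = {t1}
  B4 = {t2}
  B5 = {t3}
s0 ∈ B0, t0 ∈ B2 → different blocks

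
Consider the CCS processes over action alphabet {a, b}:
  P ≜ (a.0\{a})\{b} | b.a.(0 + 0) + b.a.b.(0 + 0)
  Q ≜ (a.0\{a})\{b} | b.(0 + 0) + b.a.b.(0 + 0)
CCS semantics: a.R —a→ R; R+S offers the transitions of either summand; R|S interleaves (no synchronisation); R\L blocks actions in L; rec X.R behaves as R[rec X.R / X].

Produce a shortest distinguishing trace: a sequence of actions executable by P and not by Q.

aba

P's transition system — 9 states:
  m0 = (a.0\{a})\{b} | b.a.(0 + 0) + b.a.b.(0 + 0) ⊢ ··a··> m1, ··b··> m2, ··b··> m3
  m1 = 0\{a}\{b} | b.a.(0 + 0) ⊢ ··b··> m4
  m2 = (a.0\{a})\{b} | a.(0 + 0) ⊢ ··a··> m4, ··a··> m5
  m3 = a.b.(0 + 0) ⊢ ··a··> m6
  m4 = 0\{a}\{b} | a.(0 + 0) ⊢ ··a··> m7
  m5 = (a.0\{a})\{b} | (0 + 0) ⊢ ··a··> m7
  m6 = b.(0 + 0) ⊢ ··b··> m8
  m7 = 0\{a}\{b} | (0 + 0) ⊢ (no moves)
  m8 = 0 + 0 ⊢ (no moves)
Q's transition system — 7 states:
  n0 = (a.0\{a})\{b} | b.(0 + 0) + b.a.b.(0 + 0) ⊢ ··a··> n1, ··b··> n2, ··b··> n3
  n1 = 0\{a}\{b} | b.(0 + 0) ⊢ ··b··> n4
  n2 = (a.0\{a})\{b} | (0 + 0) ⊢ ··a··> n4
  n3 = a.b.(0 + 0) ⊢ ··a··> n5
  n4 = 0\{a}\{b} | (0 + 0) ⊢ (no moves)
  n5 = b.(0 + 0) ⊢ ··b··> n6
  n6 = 0 + 0 ⊢ (no moves)
Executing aba from P (initial set {m0}):
  step 1 (a): {m1}
  step 2 (b): {m4}
  step 3 (a): {m7}
  — P admits the full trace.
Executing aba from Q (initial set {n0}):
  step 1 (a): {n1}
  step 2 (b): {n4}
  step 3 (a): ∅  — Q cannot continue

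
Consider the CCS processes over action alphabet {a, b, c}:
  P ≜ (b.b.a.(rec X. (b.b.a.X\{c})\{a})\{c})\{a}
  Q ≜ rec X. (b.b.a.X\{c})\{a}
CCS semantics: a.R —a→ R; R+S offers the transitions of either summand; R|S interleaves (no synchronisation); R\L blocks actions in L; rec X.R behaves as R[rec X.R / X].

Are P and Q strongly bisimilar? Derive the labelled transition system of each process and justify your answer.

P ~ Q

LTS(P): 3 reachable states
  s0 = (b.b.a.(rec X. (b.b.a.X\{c})\{a})\{c})\{a} has moves -b-> s1
  s1 = (b.a.(rec X. (b.b.a.X\{c})\{a})\{c})\{a} has moves -b-> s2
  s2 = (a.(rec X. (b.b.a.X\{c})\{a})\{c})\{a} has moves ·
LTS(Q): 3 reachable states
  t0 = rec X. (b.b.a.X\{c})\{a} has moves -b-> t1
  t1 = (b.a.(rec X. (b.b.a.X\{c})\{a})\{c})\{a} has moves -b-> t2
  t2 = (a.(rec X. (b.b.a.X\{c})\{a})\{c})\{a} has moves ·
Coarsest stable partition (strong bisimilarity classes):
  B0 = {s0, t0}
  B1 = {s1, t1}
  B2 = {s2, t2}
s0 ∈ B0, t0 ∈ B0 → same block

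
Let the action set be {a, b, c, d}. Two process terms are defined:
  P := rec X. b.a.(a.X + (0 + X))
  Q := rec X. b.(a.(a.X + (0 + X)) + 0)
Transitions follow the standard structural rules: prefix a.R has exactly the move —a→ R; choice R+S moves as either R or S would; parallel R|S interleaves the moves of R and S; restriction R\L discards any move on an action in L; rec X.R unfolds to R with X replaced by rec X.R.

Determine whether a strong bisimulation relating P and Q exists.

LTS(P): 3 reachable states
  p0 = rec X. b.a.(a.X + (0 + X)) → —b→ p1
  p1 = a.(a.(rec X. b.a.(a.X + (0 + X))) + (0 + (rec X. b.a.(a.X + (0 + X))))) → —a→ p2
  p2 = a.(rec X. b.a.(a.X + (0 + X))) + (0 + (rec X. b.a.(a.X + (0 + X)))) → —a→ p0, —b→ p1
LTS(Q): 3 reachable states
  q0 = rec X. b.(a.(a.X + (0 + X)) + 0) → —b→ q1
  q1 = a.(a.(rec X. b.(a.(a.X + (0 + X)) + 0)) + (0 + (rec X. b.(a.(a.X + (0 + X)) + 0)))) + 0 → —a→ q2
  q2 = a.(rec X. b.(a.(a.X + (0 + X)) + 0)) + (0 + (rec X. b.(a.(a.X + (0 + X)) + 0))) → —a→ q0, —b→ q1
Coarsest stable partition (strong bisimilarity classes):
  B0 = {p0, q0}
  B1 = {p1, q1}
  B2 = {p2, q2}
p0 ∈ B0, q0 ∈ B0 → same block

P ~ Q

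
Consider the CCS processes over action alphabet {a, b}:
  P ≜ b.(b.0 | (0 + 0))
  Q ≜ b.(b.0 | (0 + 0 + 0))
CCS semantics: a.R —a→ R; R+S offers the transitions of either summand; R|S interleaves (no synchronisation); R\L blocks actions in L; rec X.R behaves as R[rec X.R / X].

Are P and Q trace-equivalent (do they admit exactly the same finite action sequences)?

LTS(P): 3 reachable states
  m0 = b.(b.0 | (0 + 0)) :: —b→ m1
  m1 = b.0 | (0 + 0) :: —b→ m2
  m2 = 0 | (0 + 0) :: (no moves)
LTS(Q): 3 reachable states
  n0 = b.(b.0 | (0 + 0 + 0)) :: —b→ n1
  n1 = b.0 | (0 + 0 + 0) :: —b→ n2
  n2 = 0 | (0 + 0 + 0) :: (no moves)
Coarsest stable partition (strong bisimilarity classes):
  B0 = {m0, n0}
  B1 = {m1, n1}
  B2 = {m2, n2}
m0 ∈ B0, n0 ∈ B0 → same block
Bisimilar ⇒ trace-equivalent.

YES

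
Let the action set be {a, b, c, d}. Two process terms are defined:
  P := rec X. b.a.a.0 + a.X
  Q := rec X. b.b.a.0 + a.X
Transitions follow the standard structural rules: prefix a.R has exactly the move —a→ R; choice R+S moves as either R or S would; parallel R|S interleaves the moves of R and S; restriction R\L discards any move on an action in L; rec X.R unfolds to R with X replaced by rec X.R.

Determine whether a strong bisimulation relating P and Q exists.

not bisimilar

LTS(P): 4 reachable states
  p0 = rec X. b.a.a.0 + a.X | --a--▸ p0, --b--▸ p1
  p1 = a.a.0 | --a--▸ p2
  p2 = a.0 | --a--▸ p3
  p3 = 0 | (no moves)
LTS(Q): 4 reachable states
  q0 = rec X. b.b.a.0 + a.X | --a--▸ q0, --b--▸ q1
  q1 = b.a.0 | --b--▸ q2
  q2 = a.0 | --a--▸ q3
  q3 = 0 | (no moves)
Bisimilarity quotient blocks:
  B0 = {p0}
  B1 = {p1}
  B2 = {p2, q2}
  B3 = {p3, q3}
  B4 = {q0}
  B5 = {q1}
p0 ∈ B0, q0 ∈ B4 → different blocks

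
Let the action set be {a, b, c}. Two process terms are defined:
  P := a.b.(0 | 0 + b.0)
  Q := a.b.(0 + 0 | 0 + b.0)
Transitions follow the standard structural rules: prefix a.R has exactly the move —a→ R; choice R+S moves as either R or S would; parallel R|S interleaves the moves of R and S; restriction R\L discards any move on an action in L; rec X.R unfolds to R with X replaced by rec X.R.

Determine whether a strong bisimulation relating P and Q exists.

Reachable graph of P (4 states):
  s0 = a.b.(0 | 0 + b.0) | --a--▸ s1
  s1 = b.(0 | 0 + b.0) | --b--▸ s2
  s2 = 0 | 0 + b.0 | --b--▸ s3
  s3 = 0 | ·
Reachable graph of Q (4 states):
  t0 = a.b.(0 + 0 | 0 + b.0) | --a--▸ t1
  t1 = b.(0 + 0 | 0 + b.0) | --b--▸ t2
  t2 = 0 + 0 | 0 + b.0 | --b--▸ t3
  t3 = 0 | ·
Coarsest stable partition (strong bisimilarity classes):
  B0 = {s0, t0}
  B1 = {s1, t1}
  B2 = {s2, t2}
  B3 = {s3, t3}
s0 ∈ B0, t0 ∈ B0 → same block

YES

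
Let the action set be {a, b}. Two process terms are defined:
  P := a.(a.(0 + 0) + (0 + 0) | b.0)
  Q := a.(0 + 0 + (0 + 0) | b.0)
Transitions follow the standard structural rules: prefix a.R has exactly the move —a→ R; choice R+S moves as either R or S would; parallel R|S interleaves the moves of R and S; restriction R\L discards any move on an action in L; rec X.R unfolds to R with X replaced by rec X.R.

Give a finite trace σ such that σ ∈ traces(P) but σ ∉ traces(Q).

aa

Reachable graph of P (4 states):
  s0 = a.(a.(0 + 0) + (0 + 0) | b.0) | --a--▸ s1
  s1 = a.(0 + 0) + (0 + 0) | b.0 | --a--▸ s2, --b--▸ s3
  s2 = 0 + 0 | (no moves)
  s3 = (0 + 0) | 0 | (no moves)
Reachable graph of Q (3 states):
  t0 = a.(0 + 0 + (0 + 0) | b.0) | --a--▸ t1
  t1 = 0 + 0 + (0 + 0) | b.0 | --b--▸ t2
  t2 = (0 + 0) | 0 | (no moves)
Executing aa from P (initial set {s0}):
  step 1 (a): {s1}
  step 2 (a): {s2}
  P completes σ.
Executing aa from Q (initial set {t0}):
  step 1 (a): {t1}
  step 2 (a): no successor for Q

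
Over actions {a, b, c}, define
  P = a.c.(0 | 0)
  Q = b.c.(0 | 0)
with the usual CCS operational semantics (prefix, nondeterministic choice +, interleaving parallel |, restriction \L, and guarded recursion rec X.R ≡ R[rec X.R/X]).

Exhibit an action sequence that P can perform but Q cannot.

a

Reachable graph of P (3 states):
  m0 = a.c.(0 | 0) → --a--▸ m1
  m1 = c.(0 | 0) → --c--▸ m2
  m2 = 0 | 0 → ∅
Reachable graph of Q (3 states):
  n0 = b.c.(0 | 0) → --b--▸ n1
  n1 = c.(0 | 0) → --c--▸ n2
  n2 = 0 | 0 → ∅
Executing a from P (initial set {m0}):
  step 1 (a): {m1}
  — P admits the full trace.
Executing a from Q (initial set {n0}):
  step 1 (a): ∅ (Q stuck)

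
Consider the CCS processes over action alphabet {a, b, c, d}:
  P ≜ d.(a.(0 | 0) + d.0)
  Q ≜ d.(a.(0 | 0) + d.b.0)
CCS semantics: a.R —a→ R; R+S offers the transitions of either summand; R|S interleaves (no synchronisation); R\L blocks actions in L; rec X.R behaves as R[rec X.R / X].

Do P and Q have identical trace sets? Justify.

LTS(P): 4 reachable states
  m0 = d.(a.(0 | 0) + d.0) | =d=> m1
  m1 = a.(0 | 0) + d.0 | =a=> m2, =d=> m3
  m2 = 0 | 0 | ·
  m3 = 0 | ·
LTS(Q): 5 reachable states
  n0 = d.(a.(0 | 0) + d.b.0) | =d=> n1
  n1 = a.(0 | 0) + d.b.0 | =a=> n2, =d=> n3
  n2 = 0 | 0 | ·
  n3 = b.0 | =b=> n4
  n4 = 0 | ·
Trace ⟨ddb⟩ through Q, begin at {n0}:
  step 1 (d): {n1}
  step 2 (d): {n3}
  step 3 (b): {n4}
  Q completes σ.
Trace ⟨ddb⟩ through P, begin at {m0}:
  step 1 (d): {m1}
  step 2 (d): {m3}
  step 3 (b): ∅ (P stuck)

trace-distinct — witness ⟨ddb⟩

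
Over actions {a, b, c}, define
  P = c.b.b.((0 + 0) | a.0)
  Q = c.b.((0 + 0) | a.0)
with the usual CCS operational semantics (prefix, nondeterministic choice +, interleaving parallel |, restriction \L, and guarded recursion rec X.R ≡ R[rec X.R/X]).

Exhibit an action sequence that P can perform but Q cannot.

cbb

P's transition system — 5 states:
  p0 = c.b.b.((0 + 0) | a.0) → -c-> p1
  p1 = b.b.((0 + 0) | a.0) → -b-> p2
  p2 = b.((0 + 0) | a.0) → -b-> p3
  p3 = (0 + 0) | a.0 → -a-> p4
  p4 = (0 + 0) | 0 → ∅
Q's transition system — 4 states:
  q0 = c.b.((0 + 0) | a.0) → -c-> q1
  q1 = b.((0 + 0) | a.0) → -b-> q2
  q2 = (0 + 0) | a.0 → -a-> q3
  q3 = (0 + 0) | 0 → ∅
Trace ⟨cbb⟩ through P, begin at {p0}:
  [1] c ⇒ {p1}
  [2] b ⇒ {p2}
  [3] b ⇒ {p3}
  P completes σ.
Trace ⟨cbb⟩ through Q, begin at {q0}:
  [1] c ⇒ {q1}
  [2] b ⇒ {q2}
  [3] b ⇒ ∅ (Q stuck)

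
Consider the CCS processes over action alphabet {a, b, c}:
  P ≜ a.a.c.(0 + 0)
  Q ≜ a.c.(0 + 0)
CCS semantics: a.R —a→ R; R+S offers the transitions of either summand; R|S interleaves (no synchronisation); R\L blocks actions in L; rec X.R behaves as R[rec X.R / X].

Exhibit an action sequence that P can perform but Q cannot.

aa

Reachable graph of P (4 states):
  s0 = a.a.c.(0 + 0) has moves --a--▸ s1
  s1 = a.c.(0 + 0) has moves --a--▸ s2
  s2 = c.(0 + 0) has moves --c--▸ s3
  s3 = 0 + 0 has moves ∅
Reachable graph of Q (3 states):
  t0 = a.c.(0 + 0) has moves --a--▸ t1
  t1 = c.(0 + 0) has moves --c--▸ t2
  t2 = 0 + 0 has moves ∅
Trace ⟨aa⟩ through P, begin at {s0}:
  after a @ step 1: {s1}
  after a @ step 2: {s2}
  P completes σ.
Trace ⟨aa⟩ through Q, begin at {t0}:
  after a @ step 1: {t1}
  after a @ step 2: ∅ (Q stuck)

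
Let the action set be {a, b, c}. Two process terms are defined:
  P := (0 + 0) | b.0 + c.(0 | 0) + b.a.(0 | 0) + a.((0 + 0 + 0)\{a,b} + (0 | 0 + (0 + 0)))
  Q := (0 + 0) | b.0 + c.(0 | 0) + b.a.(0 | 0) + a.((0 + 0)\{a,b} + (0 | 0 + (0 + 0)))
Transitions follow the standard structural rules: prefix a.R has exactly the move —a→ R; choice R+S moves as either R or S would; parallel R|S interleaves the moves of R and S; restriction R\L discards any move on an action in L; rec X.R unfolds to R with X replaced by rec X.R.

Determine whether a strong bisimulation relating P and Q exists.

P ~ Q

LTS(P): 5 reachable states
  u0 = (0 + 0) | b.0 + c.(0 | 0) + b.a.(0 | 0) + a.((0 + 0 + 0)\{a,b} + (0 | 0 + (0 + 0))) has moves ··a··> u1, ··b··> u2, ··b··> u3, ··c··> u4
  u1 = (0 + 0 + 0)\{a,b} + (0 | 0 + (0 + 0)) has moves (no moves)
  u2 = (0 + 0) | 0 has moves (no moves)
  u3 = a.(0 | 0) has moves ··a··> u4
  u4 = 0 | 0 has moves (no moves)
LTS(Q): 5 reachable states
  v0 = (0 + 0) | b.0 + c.(0 | 0) + b.a.(0 | 0) + a.((0 + 0)\{a,b} + (0 | 0 + (0 + 0))) has moves ··a··> v1, ··b··> v2, ··b··> v3, ··c··> v4
  v1 = (0 + 0)\{a,b} + (0 | 0 + (0 + 0)) has moves (no moves)
  v2 = (0 + 0) | 0 has moves (no moves)
  v3 = a.(0 | 0) has moves ··a··> v4
  v4 = 0 | 0 has moves (no moves)
Coarsest stable partition (strong bisimilarity classes):
  B0 = {u0, v0}
  B1 = {u1, u2, u4, v1, v2, v4}
  B2 = {u3, v3}
u0 ∈ B0, v0 ∈ B0 → same block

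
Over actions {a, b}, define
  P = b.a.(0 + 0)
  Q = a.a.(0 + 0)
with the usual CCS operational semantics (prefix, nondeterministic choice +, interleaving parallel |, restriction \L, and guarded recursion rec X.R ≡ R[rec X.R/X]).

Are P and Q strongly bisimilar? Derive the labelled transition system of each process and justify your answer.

LTS(P): 3 reachable states
  m0 = b.a.(0 + 0) → ··b··> m1
  m1 = a.(0 + 0) → ··a··> m2
  m2 = 0 + 0 → stopped
LTS(Q): 3 reachable states
  n0 = a.a.(0 + 0) → ··a··> n1
  n1 = a.(0 + 0) → ··a··> n2
  n2 = 0 + 0 → stopped
Partition-refinement fixed point:
  B0 = {m0}
  B1 = {m1, n1}
  B2 = {m2, n2}
  B3 = {n0}
m0 ∈ B0, n0 ∈ B3 → different blocks

NO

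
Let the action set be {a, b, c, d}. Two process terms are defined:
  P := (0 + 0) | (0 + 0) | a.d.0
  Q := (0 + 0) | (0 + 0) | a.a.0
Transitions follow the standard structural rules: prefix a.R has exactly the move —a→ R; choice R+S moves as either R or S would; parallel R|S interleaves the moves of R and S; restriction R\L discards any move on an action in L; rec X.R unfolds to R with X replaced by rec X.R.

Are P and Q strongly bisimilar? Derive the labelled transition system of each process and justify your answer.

NO

LTS(P): 3 reachable states
  m0 = (0 + 0) | (0 + 0) | a.d.0 has moves ··a··> m1
  m1 = (0 + 0) | (0 + 0) | d.0 has moves ··d··> m2
  m2 = (0 + 0) | (0 + 0) | 0 has moves deadlocked
LTS(Q): 3 reachable states
  n0 = (0 + 0) | (0 + 0) | a.a.0 has moves ··a··> n1
  n1 = (0 + 0) | (0 + 0) | a.0 has moves ··a··> n2
  n2 = (0 + 0) | (0 + 0) | 0 has moves deadlocked
Partition-refinement fixed point:
  B0 = {m0}
  B1 = {m1}
  B2 = {m2, n2}
  B3 = {n0}
  B4 = {n1}
m0 ∈ B0, n0 ∈ B3 → different blocks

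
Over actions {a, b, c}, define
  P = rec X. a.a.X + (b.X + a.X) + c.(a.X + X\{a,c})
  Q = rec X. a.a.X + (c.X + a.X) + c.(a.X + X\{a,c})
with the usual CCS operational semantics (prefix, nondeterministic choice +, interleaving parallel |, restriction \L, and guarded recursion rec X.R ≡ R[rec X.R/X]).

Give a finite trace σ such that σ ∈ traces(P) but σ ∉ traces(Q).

Reachable graph of P (4 states):
  m0 = rec X. a.a.X + (b.X + a.X) + c.(a.X + X\{a,c}) → ··a··> m0, ··a··> m1, ··b··> m0, ··c··> m2
  m1 = a.(rec X. a.a.X + (b.X + a.X) + c.(a.X + X\{a,c})) → ··a··> m0
  m2 = a.(rec X. a.a.X + (b.X + a.X) + c.(a.X + X\{a,c})) + (rec X. a.a.X + (b.X + a.X) + c.(a.X + X\{a,c}))\{a,c} → ··a··> m0, ··b··> m3
  m3 = (rec X. a.a.X + (b.X + a.X) + c.(a.X + X\{a,c}))\{a,c} → ··b··> m3
Reachable graph of Q (3 states):
  n0 = rec X. a.a.X + (c.X + a.X) + c.(a.X + X\{a,c}) → ··a··> n0, ··a··> n1, ··c··> n0, ··c··> n2
  n1 = a.(rec X. a.a.X + (c.X + a.X) + c.(a.X + X\{a,c})) → ··a··> n0
  n2 = a.(rec X. a.a.X + (c.X + a.X) + c.(a.X + X\{a,c})) + (rec X. a.a.X + (c.X + a.X) + c.(a.X + X\{a,c}))\{a,c} → ··a··> n0
Run σ = ⟨b⟩ on P: start {m0}
  [1] b ⇒ {m0}
  ✓ P
Run σ = ⟨b⟩ on Q: start {n0}
  [1] b ⇒ ∅  — Q cannot continue

b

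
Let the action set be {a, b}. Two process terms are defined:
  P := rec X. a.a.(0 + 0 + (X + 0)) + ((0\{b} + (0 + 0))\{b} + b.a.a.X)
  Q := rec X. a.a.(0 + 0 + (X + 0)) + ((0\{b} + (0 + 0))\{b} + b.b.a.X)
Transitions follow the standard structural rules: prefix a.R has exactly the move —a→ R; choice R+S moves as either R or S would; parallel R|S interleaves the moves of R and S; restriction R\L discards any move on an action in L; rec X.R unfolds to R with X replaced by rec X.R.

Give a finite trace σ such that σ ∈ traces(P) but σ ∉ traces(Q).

P's transition system — 5 states:
  p0 = rec X. a.a.(0 + 0 + (X + 0)) + ((0\{b} + (0 + 0))\{b} + b.a.a.X) ⊢ —a→ p1, —b→ p2
  p1 = a.(0 + 0 + ((rec X. a.a.(0 + 0 + (X + 0)) + ((0\{b} + (0 + 0))\{b} + b.a.a.X)) + 0)) ⊢ —a→ p3
  p2 = a.a.(rec X. a.a.(0 + 0 + (X + 0)) + ((0\{b} + (0 + 0))\{b} + b.a.a.X)) ⊢ —a→ p4
  p3 = 0 + 0 + ((rec X. a.a.(0 + 0 + (X + 0)) + ((0\{b} + (0 + 0))\{b} + b.a.a.X)) + 0) ⊢ —a→ p1, —b→ p2
  p4 = a.(rec X. a.a.(0 + 0 + (X + 0)) + ((0\{b} + (0 + 0))\{b} + b.a.a.X)) ⊢ —a→ p0
Q's transition system — 5 states:
  q0 = rec X. a.a.(0 + 0 + (X + 0)) + ((0\{b} + (0 + 0))\{b} + b.b.a.X) ⊢ —a→ q1, —b→ q2
  q1 = a.(0 + 0 + ((rec X. a.a.(0 + 0 + (X + 0)) + ((0\{b} + (0 + 0))\{b} + b.b.a.X)) + 0)) ⊢ —a→ q3
  q2 = b.a.(rec X. a.a.(0 + 0 + (X + 0)) + ((0\{b} + (0 + 0))\{b} + b.b.a.X)) ⊢ —b→ q4
  q3 = 0 + 0 + ((rec X. a.a.(0 + 0 + (X + 0)) + ((0\{b} + (0 + 0))\{b} + b.b.a.X)) + 0) ⊢ —a→ q1, —b→ q2
  q4 = a.(rec X. a.a.(0 + 0 + (X + 0)) + ((0\{b} + (0 + 0))\{b} + b.b.a.X)) ⊢ —a→ q0
Executing ba from P (initial set {p0}):
  step 1 (b): {p2}
  step 2 (a): {p4}
  — P admits the full trace.
Executing ba from Q (initial set {q0}):
  step 1 (b): {q2}
  step 2 (a): ∅ (Q stuck)

ba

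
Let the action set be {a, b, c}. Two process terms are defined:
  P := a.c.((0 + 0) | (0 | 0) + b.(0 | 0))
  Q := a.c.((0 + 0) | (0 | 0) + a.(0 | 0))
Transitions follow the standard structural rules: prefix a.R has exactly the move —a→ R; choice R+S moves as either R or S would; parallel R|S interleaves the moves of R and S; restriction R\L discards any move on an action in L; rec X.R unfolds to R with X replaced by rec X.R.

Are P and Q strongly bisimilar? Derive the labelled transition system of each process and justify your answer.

P's transition system — 4 states:
  s0 = a.c.((0 + 0) | (0 | 0) + b.(0 | 0)) → —a→ s1
  s1 = c.((0 + 0) | (0 | 0) + b.(0 | 0)) → —c→ s2
  s2 = (0 + 0) | (0 | 0) + b.(0 | 0) → —b→ s3
  s3 = 0 | 0 → deadlocked
Q's transition system — 4 states:
  t0 = a.c.((0 + 0) | (0 | 0) + a.(0 | 0)) → —a→ t1
  t1 = c.((0 + 0) | (0 | 0) + a.(0 | 0)) → —c→ t2
  t2 = (0 + 0) | (0 | 0) + a.(0 | 0) → —a→ t3
  t3 = 0 | 0 → deadlocked
Coarsest stable partition (strong bisimilarity classes):
  B0 = {s0}
  B1 = {s1}
  B2 = {s2}
  B3 = {s3, t3}
  B4 = {t0}
  B5 = {t1}
  B6 = {t2}
s0 ∈ B0, t0 ∈ B4 → different blocks

P ≁ Q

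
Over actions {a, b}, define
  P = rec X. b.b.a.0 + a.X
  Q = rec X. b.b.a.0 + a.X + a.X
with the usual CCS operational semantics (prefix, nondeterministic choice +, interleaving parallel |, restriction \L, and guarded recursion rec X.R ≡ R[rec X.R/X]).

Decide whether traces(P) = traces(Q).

trace-equivalent

Reachable graph of P (4 states):
  u0 = rec X. b.b.a.0 + a.X has moves —a→ u0, —b→ u1
  u1 = b.a.0 has moves —b→ u2
  u2 = a.0 has moves —a→ u3
  u3 = 0 has moves deadlocked
Reachable graph of Q (4 states):
  v0 = rec X. b.b.a.0 + a.X + a.X has moves —a→ v0, —b→ v1
  v1 = b.a.0 has moves —b→ v2
  v2 = a.0 has moves —a→ v3
  v3 = 0 has moves deadlocked
Partition-refinement fixed point:
  B0 = {u0, v0}
  B1 = {u1, v1}
  B2 = {u2, v2}
  B3 = {u3, v3}
u0 ∈ B0, v0 ∈ B0 → same block
Bisimilar ⇒ trace-equivalent.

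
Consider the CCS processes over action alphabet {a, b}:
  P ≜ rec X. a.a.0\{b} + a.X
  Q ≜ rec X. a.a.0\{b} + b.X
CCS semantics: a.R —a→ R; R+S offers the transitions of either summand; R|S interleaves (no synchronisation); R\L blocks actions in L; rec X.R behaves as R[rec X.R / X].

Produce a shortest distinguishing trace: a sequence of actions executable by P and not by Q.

aaa

Reachable graph of P (3 states):
  s0 = rec X. a.a.0\{b} + a.X has moves —a→ s0, —a→ s1
  s1 = a.0\{b} has moves —a→ s2
  s2 = 0\{b} has moves ·
Reachable graph of Q (3 states):
  t0 = rec X. a.a.0\{b} + b.X has moves —a→ t1, —b→ t0
  t1 = a.0\{b} has moves —a→ t2
  t2 = 0\{b} has moves ·
Run σ = ⟨aaa⟩ on P: start {s0}
  step 1 (a): {s0, s1}
  step 2 (a): {s0, s1, s2}
  step 3 (a): {s0, s1, s2}
  ✓ P
Run σ = ⟨aaa⟩ on Q: start {t0}
  step 1 (a): {t1}
  step 2 (a): {t2}
  step 3 (a): ∅ (Q stuck)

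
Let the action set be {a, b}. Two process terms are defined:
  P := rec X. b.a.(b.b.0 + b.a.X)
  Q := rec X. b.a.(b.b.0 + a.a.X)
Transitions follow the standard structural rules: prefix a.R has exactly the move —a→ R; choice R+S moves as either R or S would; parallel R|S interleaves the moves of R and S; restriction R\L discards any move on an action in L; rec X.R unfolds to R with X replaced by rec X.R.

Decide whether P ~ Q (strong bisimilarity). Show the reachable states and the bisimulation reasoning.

P's transition system — 6 states:
  p0 = rec X. b.a.(b.b.0 + b.a.X) has moves —b→ p1
  p1 = a.(b.b.0 + b.a.(rec X. b.a.(b.b.0 + b.a.X))) has moves —a→ p2
  p2 = b.b.0 + b.a.(rec X. b.a.(b.b.0 + b.a.X)) has moves —b→ p3, —b→ p4
  p3 = a.(rec X. b.a.(b.b.0 + b.a.X)) has moves —a→ p0
  p4 = b.0 has moves —b→ p5
  p5 = 0 has moves ∅
Q's transition system — 6 states:
  q0 = rec X. b.a.(b.b.0 + a.a.X) has moves —b→ q1
  q1 = a.(b.b.0 + a.a.(rec X. b.a.(b.b.0 + a.a.X))) has moves —a→ q2
  q2 = b.b.0 + a.a.(rec X. b.a.(b.b.0 + a.a.X)) has moves —a→ q3, —b→ q4
  q3 = a.(rec X. b.a.(b.b.0 + a.a.X)) has moves —a→ q0
  q4 = b.0 has moves —b→ q5
  q5 = 0 has moves ∅
Bisimilarity quotient blocks:
  B0 = {p0}
  B1 = {p1}
  B2 = {p2}
  B3 = {p4, q4}
  B4 = {p5, q5}
  B5 = {p3}
  B6 = {q0}
  B7 = {q1}
  B8 = {q2}
  B9 = {q3}
p0 ∈ B0, q0 ∈ B6 → different blocks

not bisimilar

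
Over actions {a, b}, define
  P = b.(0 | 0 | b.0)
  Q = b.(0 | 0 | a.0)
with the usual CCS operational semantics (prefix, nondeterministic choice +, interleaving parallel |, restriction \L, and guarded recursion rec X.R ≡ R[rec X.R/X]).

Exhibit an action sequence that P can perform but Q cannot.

bb

LTS(P): 3 reachable states
  p0 = b.(0 | 0 | b.0) has moves ··b··> p1
  p1 = 0 | 0 | b.0 has moves ··b··> p2
  p2 = 0 | 0 | 0 has moves ∅
LTS(Q): 3 reachable states
  q0 = b.(0 | 0 | a.0) has moves ··b··> q1
  q1 = 0 | 0 | a.0 has moves ··a··> q2
  q2 = 0 | 0 | 0 has moves ∅
Run σ = ⟨bb⟩ on P: start {p0}
  after b @ step 1: {p1}
  after b @ step 2: {p2}
  — P admits the full trace.
Run σ = ⟨bb⟩ on Q: start {q0}
  after b @ step 1: {q1}
  after b @ step 2: ∅  — Q cannot continue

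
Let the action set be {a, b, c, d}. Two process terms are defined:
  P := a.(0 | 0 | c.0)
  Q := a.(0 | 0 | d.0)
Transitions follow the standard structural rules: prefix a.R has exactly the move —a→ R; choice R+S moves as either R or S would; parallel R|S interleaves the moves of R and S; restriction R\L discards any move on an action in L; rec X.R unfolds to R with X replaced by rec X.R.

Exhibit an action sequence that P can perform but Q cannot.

ac

P's transition system — 3 states:
  u0 = a.(0 | 0 | c.0) has moves —a→ u1
  u1 = 0 | 0 | c.0 has moves —c→ u2
  u2 = 0 | 0 | 0 has moves ·
Q's transition system — 3 states:
  v0 = a.(0 | 0 | d.0) has moves —a→ v1
  v1 = 0 | 0 | d.0 has moves —d→ v2
  v2 = 0 | 0 | 0 has moves ·
Trace ⟨ac⟩ through P, begin at {u0}:
  after a @ step 1: {u1}
  after c @ step 2: {u2}
  P completes σ.
Trace ⟨ac⟩ through Q, begin at {v0}:
  after a @ step 1: {v1}
  after c @ step 2: ∅ (Q stuck)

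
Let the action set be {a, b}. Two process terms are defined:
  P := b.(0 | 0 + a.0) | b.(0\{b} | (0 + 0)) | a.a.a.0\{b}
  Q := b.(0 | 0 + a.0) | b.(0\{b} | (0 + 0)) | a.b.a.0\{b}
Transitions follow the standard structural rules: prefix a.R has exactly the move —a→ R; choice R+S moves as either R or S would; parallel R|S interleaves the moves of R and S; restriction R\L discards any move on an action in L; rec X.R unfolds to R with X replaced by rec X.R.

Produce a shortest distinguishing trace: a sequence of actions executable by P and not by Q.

aa

P's transition system — 24 states:
  u0 = b.(0 | 0 + a.0) | b.(0\{b} | (0 + 0)) | a.a.a.0\{b} → =a=> u1, =b=> u2, =b=> u3
  u1 = b.(0 | 0 + a.0) | b.(0\{b} | (0 + 0)) | a.a.0\{b} → =a=> u4, =b=> u5, =b=> u6
  u2 = (0 | 0 + a.0) | b.(0\{b} | (0 + 0)) | a.a.a.0\{b} → =a=> u5, =a=> u7, =b=> u8
  u3 = b.(0 | 0 + a.0) | (0\{b} | (0 + 0)) | a.a.a.0\{b} → =a=> u6, =b=> u8
  u4 = b.(0 | 0 + a.0) | b.(0\{b} | (0 + 0)) | a.0\{b} → =a=> u9, =b=> u10, =b=> u11
  u5 = (0 | 0 + a.0) | b.(0\{b} | (0 + 0)) | a.a.0\{b} → =a=> u10, =a=> u12, =b=> u13
  u6 = b.(0 | 0 + a.0) | (0\{b} | (0 + 0)) | a.a.0\{b} → =a=> u11, =b=> u13
  u7 = 0 | b.(0\{b} | (0 + 0)) | a.a.a.0\{b} → =a=> u12, =b=> u14
  u8 = (0 | 0 + a.0) | (0\{b} | (0 + 0)) | a.a.a.0\{b} → =a=> u13, =a=> u14
  u9 = b.(0 | 0 + a.0) | b.(0\{b} | (0 + 0)) | 0\{b} → =b=> u15, =b=> u16
  u10 = (0 | 0 + a.0) | b.(0\{b} | (0 + 0)) | a.0\{b} → =a=> u15, =a=> u17, =b=> u18
  u11 = b.(0 | 0 + a.0) | (0\{b} | (0 + 0)) | a.0\{b} → =a=> u16, =b=> u18
  u12 = 0 | b.(0\{b} | (0 + 0)) | a.a.0\{b} → =a=> u17, =b=> u19
  u13 = (0 | 0 + a.0) | (0\{b} | (0 + 0)) | a.a.0\{b} → =a=> u18, =a=> u19
  u14 = 0 | (0\{b} | (0 + 0)) | a.a.a.0\{b} → =a=> u19
  u15 = (0 | 0 + a.0) | b.(0\{b} | (0 + 0)) | 0\{b} → =a=> u20, =b=> u21
  u16 = b.(0 | 0 + a.0) | (0\{b} | (0 + 0)) | 0\{b} → =b=> u21
  u17 = 0 | b.(0\{b} | (0 + 0)) | a.0\{b} → =a=> u20, =b=> u22
  u18 = (0 | 0 + a.0) | (0\{b} | (0 + 0)) | a.0\{b} → =a=> u21, =a=> u22
  u19 = 0 | (0\{b} | (0 + 0)) | a.a.0\{b} → =a=> u22
  u20 = 0 | b.(0\{b} | (0 + 0)) | 0\{b} → =b=> u23
  u21 = (0 | 0 + a.0) | (0\{b} | (0 + 0)) | 0\{b} → =a=> u23
  u22 = 0 | (0\{b} | (0 + 0)) | a.0\{b} → =a=> u23
  u23 = 0 | (0\{b} | (0 + 0)) | 0\{b} → ·
Q's transition system — 24 states:
  v0 = b.(0 | 0 + a.0) | b.(0\{b} | (0 + 0)) | a.b.a.0\{b} → =a=> v1, =b=> v2, =b=> v3
  v1 = b.(0 | 0 + a.0) | b.(0\{b} | (0 + 0)) | b.a.0\{b} → =b=> v4, =b=> v5, =b=> v6
  v2 = (0 | 0 + a.0) | b.(0\{b} | (0 + 0)) | a.b.a.0\{b} → =a=> v4, =a=> v7, =b=> v8
  v3 = b.(0 | 0 + a.0) | (0\{b} | (0 + 0)) | a.b.a.0\{b} → =a=> v5, =b=> v8
  v4 = (0 | 0 + a.0) | b.(0\{b} | (0 + 0)) | b.a.0\{b} → =a=> v9, =b=> v10, =b=> v11
  v5 = b.(0 | 0 + a.0) | (0\{b} | (0 + 0)) | b.a.0\{b} → =b=> v10, =b=> v12
  v6 = b.(0 | 0 + a.0) | b.(0\{b} | (0 + 0)) | a.0\{b} → =a=> v13, =b=> v11, =b=> v12
  v7 = 0 | b.(0\{b} | (0 + 0)) | a.b.a.0\{b} → =a=> v9, =b=> v14
  v8 = (0 | 0 + a.0) | (0\{b} | (0 + 0)) | a.b.a.0\{b} → =a=> v10, =a=> v14
  v9 = 0 | b.(0\{b} | (0 + 0)) | b.a.0\{b} → =b=> v15, =b=> v16
  v10 = (0 | 0 + a.0) | (0\{b} | (0 + 0)) | b.a.0\{b} → =a=> v15, =b=> v17
  v11 = (0 | 0 + a.0) | b.(0\{b} | (0 + 0)) | a.0\{b} → =a=> v16, =a=> v18, =b=> v17
  v12 = b.(0 | 0 + a.0) | (0\{b} | (0 + 0)) | a.0\{b} → =a=> v19, =b=> v17
  v13 = b.(0 | 0 + a.0) | b.(0\{b} | (0 + 0)) | 0\{b} → =b=> v18, =b=> v19
  v14 = 0 | (0\{b} | (0 + 0)) | a.b.a.0\{b} → =a=> v15
  v15 = 0 | (0\{b} | (0 + 0)) | b.a.0\{b} → =b=> v20
  v16 = 0 | b.(0\{b} | (0 + 0)) | a.0\{b} → =a=> v21, =b=> v20
  v17 = (0 | 0 + a.0) | (0\{b} | (0 + 0)) | a.0\{b} → =a=> v20, =a=> v22
  v18 = (0 | 0 + a.0) | b.(0\{b} | (0 + 0)) | 0\{b} → =a=> v21, =b=> v22
  v19 = b.(0 | 0 + a.0) | (0\{b} | (0 + 0)) | 0\{b} → =b=> v22
  v20 = 0 | (0\{b} | (0 + 0)) | a.0\{b} → =a=> v23
  v21 = 0 | b.(0\{b} | (0 + 0)) | 0\{b} → =b=> v23
  v22 = (0 | 0 + a.0) | (0\{b} | (0 + 0)) | 0\{b} → =a=> v23
  v23 = 0 | (0\{b} | (0 + 0)) | 0\{b} → ·
Executing aa from P (initial set {u0}):
  [1] a ⇒ {u1}
  [2] a ⇒ {u4}
  ✓ P
Executing aa from Q (initial set {v0}):
  [1] a ⇒ {v1}
  [2] a ⇒ ∅ (Q stuck)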